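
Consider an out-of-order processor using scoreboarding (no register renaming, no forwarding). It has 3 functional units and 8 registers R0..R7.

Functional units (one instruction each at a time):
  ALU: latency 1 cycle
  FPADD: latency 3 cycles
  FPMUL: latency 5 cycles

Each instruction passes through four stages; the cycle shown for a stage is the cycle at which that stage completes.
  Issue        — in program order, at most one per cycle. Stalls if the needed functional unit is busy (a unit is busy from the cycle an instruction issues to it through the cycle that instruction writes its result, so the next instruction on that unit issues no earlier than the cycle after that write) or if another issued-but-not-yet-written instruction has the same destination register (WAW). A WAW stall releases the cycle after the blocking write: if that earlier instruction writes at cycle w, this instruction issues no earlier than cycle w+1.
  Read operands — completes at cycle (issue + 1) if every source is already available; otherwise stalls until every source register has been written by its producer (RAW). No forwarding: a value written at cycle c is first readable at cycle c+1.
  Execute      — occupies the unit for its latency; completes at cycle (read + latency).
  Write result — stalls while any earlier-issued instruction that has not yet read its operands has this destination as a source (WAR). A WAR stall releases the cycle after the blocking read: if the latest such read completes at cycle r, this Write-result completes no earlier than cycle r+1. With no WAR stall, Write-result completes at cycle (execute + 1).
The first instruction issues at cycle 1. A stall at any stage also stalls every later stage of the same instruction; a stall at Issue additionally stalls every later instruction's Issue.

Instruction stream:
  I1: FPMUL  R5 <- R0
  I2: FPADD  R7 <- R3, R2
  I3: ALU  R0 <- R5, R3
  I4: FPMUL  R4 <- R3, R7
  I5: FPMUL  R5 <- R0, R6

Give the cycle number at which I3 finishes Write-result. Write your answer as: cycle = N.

[1] I1 dispatched to FPMUL
[2] I1 operands ready | I2 dispatched to FPADD
[3] I2 operands ready | I3 dispatched to ALU
[6] I2 complete
[7] I1 complete | R7←I2
[8] R5←I1
[9] I3 operands ready | I4 dispatched to FPMUL
[10] I3 complete | I4 operands ready
[11] R0←I3
[15] I4 complete
[16] R4←I4
[17] I5 dispatched to FPMUL
[18] I5 operands ready
[23] I5 complete
[24] R5←I5

cycle = 11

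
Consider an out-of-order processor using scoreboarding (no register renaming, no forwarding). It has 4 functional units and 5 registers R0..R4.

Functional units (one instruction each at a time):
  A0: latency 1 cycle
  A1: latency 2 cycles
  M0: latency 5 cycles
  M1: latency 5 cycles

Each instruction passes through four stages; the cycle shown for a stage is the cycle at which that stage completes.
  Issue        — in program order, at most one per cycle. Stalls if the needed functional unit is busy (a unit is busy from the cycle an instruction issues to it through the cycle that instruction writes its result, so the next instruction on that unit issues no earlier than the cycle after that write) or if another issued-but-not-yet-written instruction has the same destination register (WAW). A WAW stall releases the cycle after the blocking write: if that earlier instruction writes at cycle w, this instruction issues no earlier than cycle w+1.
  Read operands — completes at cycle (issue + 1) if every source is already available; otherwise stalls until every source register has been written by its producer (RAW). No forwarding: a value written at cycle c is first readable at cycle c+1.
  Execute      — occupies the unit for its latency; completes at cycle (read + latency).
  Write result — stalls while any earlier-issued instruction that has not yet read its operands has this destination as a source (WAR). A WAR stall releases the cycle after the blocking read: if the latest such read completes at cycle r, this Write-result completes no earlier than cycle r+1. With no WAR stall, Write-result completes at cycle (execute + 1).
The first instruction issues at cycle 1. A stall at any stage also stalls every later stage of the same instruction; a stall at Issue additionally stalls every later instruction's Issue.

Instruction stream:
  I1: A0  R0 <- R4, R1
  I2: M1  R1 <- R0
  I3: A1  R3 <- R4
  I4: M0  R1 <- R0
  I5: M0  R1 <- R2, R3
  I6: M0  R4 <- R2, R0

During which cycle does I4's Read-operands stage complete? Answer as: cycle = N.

cycle = 13

[1] issue I1 (A0)
[2] I1 read-ops · issue I2 (M1)
[3] I1 finished on A0 · issue I3 (A1)
[4] I1→R0 · I3 read-ops
[5] I2 read-ops
[6] I3 finished on A1
[7] I3→R3
[10] I2 finished on M1
[11] I2→R1
[12] issue I4 (M0)
[13] I4 read-ops
[18] I4 finished on M0
[19] I4→R1
[20] issue I5 (M0)
[21] I5 read-ops
[26] I5 finished on M0
[27] I5→R1
[28] issue I6 (M0)
[29] I6 read-ops
[34] I6 finished on M0
[35] I6→R4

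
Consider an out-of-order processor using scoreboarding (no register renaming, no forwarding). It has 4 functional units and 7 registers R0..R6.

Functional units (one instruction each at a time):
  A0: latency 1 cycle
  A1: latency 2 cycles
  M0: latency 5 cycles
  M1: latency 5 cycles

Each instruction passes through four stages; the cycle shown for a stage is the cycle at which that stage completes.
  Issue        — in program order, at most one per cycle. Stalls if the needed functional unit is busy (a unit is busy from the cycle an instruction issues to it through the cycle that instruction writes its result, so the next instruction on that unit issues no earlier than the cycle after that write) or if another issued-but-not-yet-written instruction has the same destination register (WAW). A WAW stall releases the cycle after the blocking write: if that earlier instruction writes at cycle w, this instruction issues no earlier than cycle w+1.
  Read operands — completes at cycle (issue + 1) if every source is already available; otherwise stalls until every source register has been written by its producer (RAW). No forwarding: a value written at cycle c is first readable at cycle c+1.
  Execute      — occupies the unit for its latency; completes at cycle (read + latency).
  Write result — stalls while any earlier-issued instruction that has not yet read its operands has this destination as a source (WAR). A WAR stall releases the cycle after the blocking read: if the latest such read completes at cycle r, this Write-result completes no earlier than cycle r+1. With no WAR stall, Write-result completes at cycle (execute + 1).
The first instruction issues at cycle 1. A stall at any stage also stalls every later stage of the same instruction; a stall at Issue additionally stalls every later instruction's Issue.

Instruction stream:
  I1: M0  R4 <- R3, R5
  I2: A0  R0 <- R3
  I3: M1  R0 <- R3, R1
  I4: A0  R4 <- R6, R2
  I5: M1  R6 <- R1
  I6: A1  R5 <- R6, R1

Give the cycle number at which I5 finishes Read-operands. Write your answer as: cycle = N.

cycle = 15

c1: I1 issues→M0
c2: I1 reads · I2 issues→A0
c3: I2 reads
c4: I2 exec-done
c5: I2 writes R0
c6: I3 issues→M1
c7: I1 exec-done · I3 reads
c8: I1 writes R4
c9: I4 issues→A0
c10: I4 reads
c11: I4 exec-done
c12: I3 exec-done · I4 writes R4
c13: I3 writes R0
c14: I5 issues→M1
c15: I5 reads · I6 issues→A1
c20: I5 exec-done
c21: I5 writes R6
c22: I6 reads
c24: I6 exec-done
c25: I6 writes R5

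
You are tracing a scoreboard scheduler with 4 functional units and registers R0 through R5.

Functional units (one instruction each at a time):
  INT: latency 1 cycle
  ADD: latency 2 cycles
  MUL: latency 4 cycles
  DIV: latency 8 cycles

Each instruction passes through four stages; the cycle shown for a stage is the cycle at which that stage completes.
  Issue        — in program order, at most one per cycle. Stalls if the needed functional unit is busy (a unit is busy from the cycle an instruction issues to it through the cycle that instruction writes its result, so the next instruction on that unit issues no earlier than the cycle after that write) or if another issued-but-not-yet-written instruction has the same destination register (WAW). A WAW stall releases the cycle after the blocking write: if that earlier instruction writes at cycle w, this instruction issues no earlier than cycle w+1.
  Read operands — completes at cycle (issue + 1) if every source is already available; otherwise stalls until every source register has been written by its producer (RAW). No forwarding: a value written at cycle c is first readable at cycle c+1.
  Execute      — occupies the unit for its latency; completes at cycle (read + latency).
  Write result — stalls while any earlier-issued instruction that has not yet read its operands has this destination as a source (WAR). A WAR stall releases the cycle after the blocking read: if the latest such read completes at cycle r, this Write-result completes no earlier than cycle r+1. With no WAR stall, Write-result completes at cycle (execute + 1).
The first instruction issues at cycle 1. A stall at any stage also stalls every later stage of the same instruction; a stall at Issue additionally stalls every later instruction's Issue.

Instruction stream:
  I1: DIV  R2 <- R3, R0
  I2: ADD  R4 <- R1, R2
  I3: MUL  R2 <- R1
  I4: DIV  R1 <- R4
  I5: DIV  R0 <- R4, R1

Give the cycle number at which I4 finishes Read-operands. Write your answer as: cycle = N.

cycle = 16

I1: IS=1 RO=2 EX=10 WR=11
I2: IS=2 RO=12 EX=14 WR=15  [RAW R2: wait I1 write@11]
I3: IS=12 RO=13 EX=17 WR=18  [WAW R2: wait I1 write@11]
I4: IS=13 RO=16 EX=24 WR=25  [RAW R4: wait I2 write@15]
I5: IS=26 RO=27 EX=35 WR=36  [struct: DIV busy until I4 writes@25]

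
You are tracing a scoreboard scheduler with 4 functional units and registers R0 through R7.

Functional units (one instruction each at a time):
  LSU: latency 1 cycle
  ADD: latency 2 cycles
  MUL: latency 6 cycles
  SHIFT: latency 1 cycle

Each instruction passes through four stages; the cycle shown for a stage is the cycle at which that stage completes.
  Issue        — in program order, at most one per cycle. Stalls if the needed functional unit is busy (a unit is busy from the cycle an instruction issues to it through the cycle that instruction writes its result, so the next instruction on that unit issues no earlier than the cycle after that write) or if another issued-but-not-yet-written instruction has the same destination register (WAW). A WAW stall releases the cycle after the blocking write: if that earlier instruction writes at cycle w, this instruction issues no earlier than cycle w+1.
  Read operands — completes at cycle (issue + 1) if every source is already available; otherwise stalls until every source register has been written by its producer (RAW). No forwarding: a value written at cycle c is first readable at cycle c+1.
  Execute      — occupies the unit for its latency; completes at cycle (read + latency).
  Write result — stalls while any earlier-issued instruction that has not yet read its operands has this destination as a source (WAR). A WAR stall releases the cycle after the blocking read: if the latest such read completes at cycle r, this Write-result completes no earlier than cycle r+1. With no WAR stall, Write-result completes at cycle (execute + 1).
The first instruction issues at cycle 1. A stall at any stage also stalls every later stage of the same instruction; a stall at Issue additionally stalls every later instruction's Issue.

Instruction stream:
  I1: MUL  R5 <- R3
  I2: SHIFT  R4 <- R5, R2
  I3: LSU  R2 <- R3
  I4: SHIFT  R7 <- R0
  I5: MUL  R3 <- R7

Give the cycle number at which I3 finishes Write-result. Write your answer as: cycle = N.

[I1] 1/2/8/9
[I2] 2/10/11/12  (RAW R5: wait I1 write@9)
[I3] 3/4/5/11  (WAR R2: wait I2 read@10)
[I4] 13/14/15/16  (struct: SHIFT busy until I2 writes@12)
[I5] 14/17/23/24  (RAW R7: wait I4 write@16)

cycle = 11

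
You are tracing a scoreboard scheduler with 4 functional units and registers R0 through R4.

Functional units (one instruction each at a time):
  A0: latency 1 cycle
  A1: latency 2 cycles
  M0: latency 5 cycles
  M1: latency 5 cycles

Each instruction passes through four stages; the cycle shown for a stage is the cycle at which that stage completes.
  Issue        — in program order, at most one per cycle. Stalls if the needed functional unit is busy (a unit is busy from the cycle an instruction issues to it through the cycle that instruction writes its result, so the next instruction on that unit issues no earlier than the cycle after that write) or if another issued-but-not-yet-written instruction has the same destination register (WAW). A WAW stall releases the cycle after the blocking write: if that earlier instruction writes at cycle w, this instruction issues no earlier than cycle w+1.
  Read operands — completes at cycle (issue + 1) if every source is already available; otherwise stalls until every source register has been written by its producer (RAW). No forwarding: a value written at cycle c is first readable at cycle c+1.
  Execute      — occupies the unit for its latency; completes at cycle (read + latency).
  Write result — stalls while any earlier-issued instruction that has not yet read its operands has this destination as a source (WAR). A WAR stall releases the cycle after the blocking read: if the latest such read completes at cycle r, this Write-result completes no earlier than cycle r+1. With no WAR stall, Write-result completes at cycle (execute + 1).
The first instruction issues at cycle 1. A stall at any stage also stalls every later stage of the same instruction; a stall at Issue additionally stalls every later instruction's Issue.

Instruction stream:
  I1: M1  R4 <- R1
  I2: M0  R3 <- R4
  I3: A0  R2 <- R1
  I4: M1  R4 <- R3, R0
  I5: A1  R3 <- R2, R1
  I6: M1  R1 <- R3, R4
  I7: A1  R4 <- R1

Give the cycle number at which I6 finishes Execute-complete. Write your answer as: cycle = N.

c1: I1 issues→M1
c2: I1 reads · I2 issues→M0
c3: I3 issues→A0
c4: I3 reads
c5: I3 exec-done
c6: I3 writes R2
c7: I1 exec-done
c8: I1 writes R4
c9: I2 reads · I4 issues→M1
c14: I2 exec-done
c15: I2 writes R3
c16: I4 reads · I5 issues→A1
c17: I5 reads
c19: I5 exec-done
c20: I5 writes R3
c21: I4 exec-done
c22: I4 writes R4
c23: I6 issues→M1
c24: I6 reads · I7 issues→A1
c29: I6 exec-done
c30: I6 writes R1
c31: I7 reads
c33: I7 exec-done
c34: I7 writes R4

cycle = 29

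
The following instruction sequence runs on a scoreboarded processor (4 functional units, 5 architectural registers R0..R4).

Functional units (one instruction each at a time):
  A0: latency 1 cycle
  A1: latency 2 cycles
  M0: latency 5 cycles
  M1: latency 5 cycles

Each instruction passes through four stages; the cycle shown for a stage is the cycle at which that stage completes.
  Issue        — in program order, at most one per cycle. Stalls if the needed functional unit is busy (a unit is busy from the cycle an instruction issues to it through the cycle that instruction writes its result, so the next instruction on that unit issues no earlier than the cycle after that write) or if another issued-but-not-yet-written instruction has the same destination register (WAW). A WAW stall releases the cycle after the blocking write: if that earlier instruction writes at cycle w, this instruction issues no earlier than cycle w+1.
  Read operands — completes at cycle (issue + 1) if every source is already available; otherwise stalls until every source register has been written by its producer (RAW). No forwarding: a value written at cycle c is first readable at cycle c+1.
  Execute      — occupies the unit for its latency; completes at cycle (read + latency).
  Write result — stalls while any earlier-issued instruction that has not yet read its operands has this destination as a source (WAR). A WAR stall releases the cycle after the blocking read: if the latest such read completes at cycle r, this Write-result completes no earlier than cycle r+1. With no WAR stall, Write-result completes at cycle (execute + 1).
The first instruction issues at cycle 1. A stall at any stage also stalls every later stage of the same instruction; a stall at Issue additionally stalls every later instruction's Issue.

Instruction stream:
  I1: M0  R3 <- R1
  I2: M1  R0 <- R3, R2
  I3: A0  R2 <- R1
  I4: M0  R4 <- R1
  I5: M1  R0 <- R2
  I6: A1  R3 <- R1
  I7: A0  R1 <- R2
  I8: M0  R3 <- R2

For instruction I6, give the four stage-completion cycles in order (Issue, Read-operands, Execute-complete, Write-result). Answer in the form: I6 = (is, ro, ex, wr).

t=1  I1→M0
t=2  I1 RO; I2→M1
t=3  I3→A0
t=4  I3 RO
t=5  I3 EX
t=7  I1 EX
t=8  I1 WR R3
t=9  I2 RO; I4→M0
t=10  I3 WR R2; I4 RO
t=14  I2 EX
t=15  I2 WR R0; I4 EX
t=16  I4 WR R4; I5→M1
t=17  I5 RO; I6→A1
t=18  I6 RO; I7→A0
t=19  I7 RO
t=20  I6 EX; I7 EX
t=21  I6 WR R3; I7 WR R1
t=22  I5 EX; I8→M0
t=23  I5 WR R0; I8 RO
t=28  I8 EX
t=29  I8 WR R3

I6 = (17, 18, 20, 21)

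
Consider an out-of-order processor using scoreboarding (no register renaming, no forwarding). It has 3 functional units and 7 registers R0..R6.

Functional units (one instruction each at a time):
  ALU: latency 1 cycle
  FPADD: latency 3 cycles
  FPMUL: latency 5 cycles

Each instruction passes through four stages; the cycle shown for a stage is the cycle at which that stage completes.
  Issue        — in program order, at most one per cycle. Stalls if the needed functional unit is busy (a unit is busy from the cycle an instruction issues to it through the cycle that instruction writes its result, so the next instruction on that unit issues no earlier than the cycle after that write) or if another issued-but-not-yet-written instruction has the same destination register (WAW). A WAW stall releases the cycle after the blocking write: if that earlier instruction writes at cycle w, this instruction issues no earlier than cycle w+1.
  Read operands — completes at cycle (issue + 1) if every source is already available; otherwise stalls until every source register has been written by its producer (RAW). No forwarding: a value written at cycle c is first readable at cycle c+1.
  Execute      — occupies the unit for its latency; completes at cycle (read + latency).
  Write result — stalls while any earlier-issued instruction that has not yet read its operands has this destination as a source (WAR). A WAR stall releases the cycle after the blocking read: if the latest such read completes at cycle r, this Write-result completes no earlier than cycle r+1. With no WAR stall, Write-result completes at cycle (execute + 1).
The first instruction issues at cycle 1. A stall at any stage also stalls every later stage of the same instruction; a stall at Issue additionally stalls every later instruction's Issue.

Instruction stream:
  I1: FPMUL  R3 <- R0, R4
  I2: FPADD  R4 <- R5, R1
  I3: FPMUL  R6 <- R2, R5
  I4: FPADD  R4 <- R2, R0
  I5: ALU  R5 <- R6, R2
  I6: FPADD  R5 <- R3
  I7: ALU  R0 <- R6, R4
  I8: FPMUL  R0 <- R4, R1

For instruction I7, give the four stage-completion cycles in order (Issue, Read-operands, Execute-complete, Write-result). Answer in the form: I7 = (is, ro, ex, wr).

I7 = (21, 22, 23, 24)

I1: IS=1 RO=2 EX=7 WR=8
I2: IS=2 RO=3 EX=6 WR=7
I3: IS=9 RO=10 EX=15 WR=16  [struct: FPMUL busy until I1 writes@8]
I4: IS=10 RO=11 EX=14 WR=15
I5: IS=11 RO=17 EX=18 WR=19  [RAW R6: wait I3 write@16]
I6: IS=20 RO=21 EX=24 WR=25  [WAW R5: wait I5 write@19]
I7: IS=21 RO=22 EX=23 WR=24
I8: IS=25 RO=26 EX=31 WR=32  [WAW R0: wait I7 write@24]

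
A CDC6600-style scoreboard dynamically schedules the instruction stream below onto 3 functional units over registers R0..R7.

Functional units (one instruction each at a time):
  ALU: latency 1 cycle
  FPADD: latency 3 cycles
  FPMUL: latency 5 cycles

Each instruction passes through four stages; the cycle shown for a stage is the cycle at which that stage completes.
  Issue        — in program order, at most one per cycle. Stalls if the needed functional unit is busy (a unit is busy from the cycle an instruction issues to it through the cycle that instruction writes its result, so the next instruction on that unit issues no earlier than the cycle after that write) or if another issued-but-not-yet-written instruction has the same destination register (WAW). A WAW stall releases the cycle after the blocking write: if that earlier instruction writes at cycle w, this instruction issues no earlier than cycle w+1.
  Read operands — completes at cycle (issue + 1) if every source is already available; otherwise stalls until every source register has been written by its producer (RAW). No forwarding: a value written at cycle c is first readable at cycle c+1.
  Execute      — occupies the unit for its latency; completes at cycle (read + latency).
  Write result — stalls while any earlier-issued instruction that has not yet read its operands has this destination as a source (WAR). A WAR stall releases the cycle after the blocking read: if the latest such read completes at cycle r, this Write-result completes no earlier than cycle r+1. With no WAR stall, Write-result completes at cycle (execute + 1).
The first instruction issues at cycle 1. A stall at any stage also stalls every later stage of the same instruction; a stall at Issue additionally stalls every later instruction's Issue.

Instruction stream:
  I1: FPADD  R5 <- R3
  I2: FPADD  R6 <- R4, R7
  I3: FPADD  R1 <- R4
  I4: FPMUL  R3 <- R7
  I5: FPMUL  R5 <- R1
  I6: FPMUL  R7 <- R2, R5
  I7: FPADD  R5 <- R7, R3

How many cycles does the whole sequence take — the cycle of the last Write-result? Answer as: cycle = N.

cycle = 42

[1] issue I1 (FPADD)
[2] I1 read-ops
[5] I1 finished on FPADD
[6] I1→R5
[7] issue I2 (FPADD)
[8] I2 read-ops
[11] I2 finished on FPADD
[12] I2→R6
[13] issue I3 (FPADD)
[14] I3 read-ops · issue I4 (FPMUL)
[15] I4 read-ops
[17] I3 finished on FPADD
[18] I3→R1
[20] I4 finished on FPMUL
[21] I4→R3
[22] issue I5 (FPMUL)
[23] I5 read-ops
[28] I5 finished on FPMUL
[29] I5→R5
[30] issue I6 (FPMUL)
[31] I6 read-ops · issue I7 (FPADD)
[36] I6 finished on FPMUL
[37] I6→R7
[38] I7 read-ops
[41] I7 finished on FPADD
[42] I7→R5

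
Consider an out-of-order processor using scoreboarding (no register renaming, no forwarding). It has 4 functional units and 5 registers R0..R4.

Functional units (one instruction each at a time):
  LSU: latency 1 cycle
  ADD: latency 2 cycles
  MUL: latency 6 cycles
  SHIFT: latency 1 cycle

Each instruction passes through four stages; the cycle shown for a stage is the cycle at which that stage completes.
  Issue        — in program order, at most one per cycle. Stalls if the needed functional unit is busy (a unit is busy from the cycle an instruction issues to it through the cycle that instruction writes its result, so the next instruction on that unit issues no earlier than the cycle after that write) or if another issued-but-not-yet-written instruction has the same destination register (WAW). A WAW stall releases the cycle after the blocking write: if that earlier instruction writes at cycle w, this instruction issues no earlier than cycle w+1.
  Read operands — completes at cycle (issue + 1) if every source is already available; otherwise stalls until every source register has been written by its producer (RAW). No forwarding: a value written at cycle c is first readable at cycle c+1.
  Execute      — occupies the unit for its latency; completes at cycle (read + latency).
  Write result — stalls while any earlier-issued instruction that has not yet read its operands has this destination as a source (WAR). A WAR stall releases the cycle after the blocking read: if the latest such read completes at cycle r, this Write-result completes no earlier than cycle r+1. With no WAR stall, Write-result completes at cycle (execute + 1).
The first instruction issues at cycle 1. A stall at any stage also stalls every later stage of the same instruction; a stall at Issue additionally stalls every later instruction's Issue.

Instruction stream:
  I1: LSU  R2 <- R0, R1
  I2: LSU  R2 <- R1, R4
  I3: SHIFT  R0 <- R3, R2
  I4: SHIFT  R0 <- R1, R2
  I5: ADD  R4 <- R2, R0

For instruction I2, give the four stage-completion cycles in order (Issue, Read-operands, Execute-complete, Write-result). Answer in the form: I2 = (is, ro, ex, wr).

I2 = (5, 6, 7, 8)

I1  is:1  ro:2  ex:3  wr:4
I2  is:5  ro:6  ex:7  wr:8  — struct: LSU busy until I1 writes@4
I3  is:6  ro:9  ex:10  wr:11  — RAW R2: wait I2 write@8
I4  is:12  ro:13  ex:14  wr:15  — struct: SHIFT busy until I3 writes@11
I5  is:13  ro:16  ex:18  wr:19  — RAW R0: wait I4 write@15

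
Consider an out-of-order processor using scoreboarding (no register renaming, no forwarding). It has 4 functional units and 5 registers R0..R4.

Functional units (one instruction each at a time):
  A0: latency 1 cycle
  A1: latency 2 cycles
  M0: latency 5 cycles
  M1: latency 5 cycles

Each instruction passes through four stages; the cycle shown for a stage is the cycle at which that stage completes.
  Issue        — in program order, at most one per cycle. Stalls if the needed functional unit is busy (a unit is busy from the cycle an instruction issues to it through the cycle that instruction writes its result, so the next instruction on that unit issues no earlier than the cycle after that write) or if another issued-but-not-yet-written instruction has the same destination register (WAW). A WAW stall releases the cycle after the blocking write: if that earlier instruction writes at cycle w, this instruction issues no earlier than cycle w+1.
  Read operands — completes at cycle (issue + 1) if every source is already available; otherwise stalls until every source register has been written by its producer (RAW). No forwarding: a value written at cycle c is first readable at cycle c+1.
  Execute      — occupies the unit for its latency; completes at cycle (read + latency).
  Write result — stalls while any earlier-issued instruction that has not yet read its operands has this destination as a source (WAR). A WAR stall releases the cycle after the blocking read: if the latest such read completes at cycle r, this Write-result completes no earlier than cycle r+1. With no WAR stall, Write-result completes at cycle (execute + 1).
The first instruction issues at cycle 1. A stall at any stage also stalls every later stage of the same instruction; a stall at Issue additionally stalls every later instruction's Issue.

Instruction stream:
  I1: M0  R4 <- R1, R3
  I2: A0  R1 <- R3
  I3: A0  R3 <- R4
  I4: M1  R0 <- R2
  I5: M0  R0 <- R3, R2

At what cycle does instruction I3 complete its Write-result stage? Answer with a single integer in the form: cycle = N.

cycle = 11

I1  is:1  ro:2  ex:7  wr:8
I2  is:2  ro:3  ex:4  wr:5
I3  is:6  ro:9  ex:10  wr:11  — struct: A0 busy until I2 writes@5, RAW R4: wait I1 write@8
I4  is:7  ro:8  ex:13  wr:14
I5  is:15  ro:16  ex:21  wr:22  — WAW R0: wait I4 write@14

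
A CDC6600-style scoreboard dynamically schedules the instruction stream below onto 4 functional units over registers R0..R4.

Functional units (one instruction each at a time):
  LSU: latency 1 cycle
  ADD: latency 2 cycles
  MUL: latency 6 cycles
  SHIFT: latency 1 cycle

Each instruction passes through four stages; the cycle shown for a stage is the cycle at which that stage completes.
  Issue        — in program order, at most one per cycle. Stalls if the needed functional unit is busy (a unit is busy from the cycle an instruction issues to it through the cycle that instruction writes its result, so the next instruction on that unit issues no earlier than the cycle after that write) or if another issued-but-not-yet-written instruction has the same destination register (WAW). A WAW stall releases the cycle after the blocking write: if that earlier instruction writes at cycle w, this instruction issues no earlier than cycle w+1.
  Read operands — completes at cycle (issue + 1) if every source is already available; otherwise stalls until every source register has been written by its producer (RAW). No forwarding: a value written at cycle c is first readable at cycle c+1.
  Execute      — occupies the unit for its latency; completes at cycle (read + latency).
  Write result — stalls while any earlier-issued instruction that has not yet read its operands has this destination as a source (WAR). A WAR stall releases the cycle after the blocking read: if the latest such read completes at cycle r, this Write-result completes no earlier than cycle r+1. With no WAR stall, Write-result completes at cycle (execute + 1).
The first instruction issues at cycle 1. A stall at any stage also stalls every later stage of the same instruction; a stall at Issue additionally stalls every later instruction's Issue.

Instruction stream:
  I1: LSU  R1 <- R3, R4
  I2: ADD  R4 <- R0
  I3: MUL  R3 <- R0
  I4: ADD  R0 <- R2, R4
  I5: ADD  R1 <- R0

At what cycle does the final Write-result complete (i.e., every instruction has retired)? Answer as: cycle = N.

I1  is:1  ro:2  ex:3  wr:4
I2  is:2  ro:3  ex:5  wr:6
I3  is:3  ro:4  ex:10  wr:11
I4  is:7  ro:8  ex:10  wr:11  — struct: ADD busy until I2 writes@6
I5  is:12  ro:13  ex:15  wr:16  — struct: ADD busy until I4 writes@11

cycle = 16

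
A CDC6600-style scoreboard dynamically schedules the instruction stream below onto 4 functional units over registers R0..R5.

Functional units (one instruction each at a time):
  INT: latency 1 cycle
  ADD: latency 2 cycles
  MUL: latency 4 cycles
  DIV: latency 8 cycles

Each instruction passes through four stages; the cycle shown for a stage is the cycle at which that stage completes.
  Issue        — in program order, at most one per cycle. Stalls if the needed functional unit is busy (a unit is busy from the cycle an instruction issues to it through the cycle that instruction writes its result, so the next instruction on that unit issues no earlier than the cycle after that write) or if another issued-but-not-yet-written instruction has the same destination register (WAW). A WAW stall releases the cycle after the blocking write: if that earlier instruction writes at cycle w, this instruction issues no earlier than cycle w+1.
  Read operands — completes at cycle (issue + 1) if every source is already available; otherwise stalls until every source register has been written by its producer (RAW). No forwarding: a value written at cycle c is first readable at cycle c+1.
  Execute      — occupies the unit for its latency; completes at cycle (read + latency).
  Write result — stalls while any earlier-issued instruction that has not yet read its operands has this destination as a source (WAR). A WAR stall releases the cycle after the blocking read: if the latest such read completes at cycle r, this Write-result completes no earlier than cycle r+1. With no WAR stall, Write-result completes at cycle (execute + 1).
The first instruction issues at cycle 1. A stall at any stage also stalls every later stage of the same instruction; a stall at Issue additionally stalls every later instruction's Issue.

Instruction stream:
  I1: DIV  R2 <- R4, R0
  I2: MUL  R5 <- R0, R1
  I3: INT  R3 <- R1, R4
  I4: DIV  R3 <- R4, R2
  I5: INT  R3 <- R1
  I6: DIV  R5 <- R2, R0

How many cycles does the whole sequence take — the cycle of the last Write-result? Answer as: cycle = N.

c1: issue I1 (DIV)
c2: I1 read-ops · issue I2 (MUL)
c3: I2 read-ops · issue I3 (INT)
c4: I3 read-ops
c5: I3 finished on INT
c6: I3→R3
c7: I2 finished on MUL
c8: I2→R5
c10: I1 finished on DIV
c11: I1→R2
c12: issue I4 (DIV)
c13: I4 read-ops
c21: I4 finished on DIV
c22: I4→R3
c23: issue I5 (INT)
c24: I5 read-ops · issue I6 (DIV)
c25: I5 finished on INT · I6 read-ops
c26: I5→R3
c33: I6 finished on DIV
c34: I6→R5

cycle = 34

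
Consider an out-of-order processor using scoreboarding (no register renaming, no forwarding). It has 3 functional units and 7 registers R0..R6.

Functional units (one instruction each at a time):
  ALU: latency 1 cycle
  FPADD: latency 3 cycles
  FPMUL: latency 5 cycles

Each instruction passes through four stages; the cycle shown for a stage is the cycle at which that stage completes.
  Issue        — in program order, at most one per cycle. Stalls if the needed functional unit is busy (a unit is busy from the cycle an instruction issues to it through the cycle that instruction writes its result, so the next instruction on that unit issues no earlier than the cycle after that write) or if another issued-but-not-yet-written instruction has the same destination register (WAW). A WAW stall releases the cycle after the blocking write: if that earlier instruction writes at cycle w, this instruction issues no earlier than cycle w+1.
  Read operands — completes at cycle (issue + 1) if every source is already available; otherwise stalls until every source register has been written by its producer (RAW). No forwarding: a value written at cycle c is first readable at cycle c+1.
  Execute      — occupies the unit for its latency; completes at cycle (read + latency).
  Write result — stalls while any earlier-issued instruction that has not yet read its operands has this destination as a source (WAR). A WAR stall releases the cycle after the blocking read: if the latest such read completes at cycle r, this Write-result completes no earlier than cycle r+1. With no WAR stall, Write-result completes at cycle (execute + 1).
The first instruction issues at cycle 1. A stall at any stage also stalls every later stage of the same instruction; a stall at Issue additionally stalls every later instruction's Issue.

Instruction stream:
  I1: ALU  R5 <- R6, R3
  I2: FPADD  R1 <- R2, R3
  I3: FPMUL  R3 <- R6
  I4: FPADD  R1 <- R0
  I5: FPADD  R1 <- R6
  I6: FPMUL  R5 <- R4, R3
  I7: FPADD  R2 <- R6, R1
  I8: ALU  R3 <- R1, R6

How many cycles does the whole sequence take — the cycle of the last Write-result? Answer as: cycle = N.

[1] I1 dispatched to ALU
[2] I1 operands ready; I2 dispatched to FPADD
[3] I1 complete; I2 operands ready; I3 dispatched to FPMUL
[4] R5←I1; I3 operands ready
[6] I2 complete
[7] R1←I2
[8] I4 dispatched to FPADD
[9] I3 complete; I4 operands ready
[10] R3←I3
[12] I4 complete
[13] R1←I4
[14] I5 dispatched to FPADD
[15] I5 operands ready; I6 dispatched to FPMUL
[16] I6 operands ready
[18] I5 complete
[19] R1←I5
[20] I7 dispatched to FPADD
[21] I6 complete; I7 operands ready; I8 dispatched to ALU
[22] R5←I6; I8 operands ready
[23] I8 complete
[24] I7 complete; R3←I8
[25] R2←I7

cycle = 25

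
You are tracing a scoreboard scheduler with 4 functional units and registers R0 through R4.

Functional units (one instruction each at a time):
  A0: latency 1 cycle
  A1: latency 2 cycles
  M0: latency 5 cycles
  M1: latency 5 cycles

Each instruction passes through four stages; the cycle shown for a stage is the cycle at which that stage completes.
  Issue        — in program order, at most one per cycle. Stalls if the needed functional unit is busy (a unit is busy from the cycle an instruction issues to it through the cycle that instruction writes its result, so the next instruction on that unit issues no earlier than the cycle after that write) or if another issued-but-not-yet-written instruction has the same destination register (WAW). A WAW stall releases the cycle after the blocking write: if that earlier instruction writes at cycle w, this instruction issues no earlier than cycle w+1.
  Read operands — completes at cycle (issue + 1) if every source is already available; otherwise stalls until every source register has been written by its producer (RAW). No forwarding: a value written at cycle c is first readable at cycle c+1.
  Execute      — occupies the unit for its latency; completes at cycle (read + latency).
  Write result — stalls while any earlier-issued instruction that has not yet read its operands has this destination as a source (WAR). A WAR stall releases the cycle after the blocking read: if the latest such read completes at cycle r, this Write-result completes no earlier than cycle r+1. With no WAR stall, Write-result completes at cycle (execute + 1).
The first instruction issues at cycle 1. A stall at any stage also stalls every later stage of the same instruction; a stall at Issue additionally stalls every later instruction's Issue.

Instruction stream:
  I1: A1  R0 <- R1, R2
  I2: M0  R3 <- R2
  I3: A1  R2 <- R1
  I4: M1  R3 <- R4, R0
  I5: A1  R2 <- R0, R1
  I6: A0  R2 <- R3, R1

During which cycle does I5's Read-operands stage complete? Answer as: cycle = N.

I1  is:1  ro:2  ex:4  wr:5
I2  is:2  ro:3  ex:8  wr:9
I3  is:6  ro:7  ex:9  wr:10  — struct: A1 busy until I1 writes@5
I4  is:10  ro:11  ex:16  wr:17  — WAW R3: wait I2 write@9
I5  is:11  ro:12  ex:14  wr:15
I6  is:16  ro:18  ex:19  wr:20  — WAW R2: wait I5 write@15, RAW R3: wait I4 write@17

cycle = 12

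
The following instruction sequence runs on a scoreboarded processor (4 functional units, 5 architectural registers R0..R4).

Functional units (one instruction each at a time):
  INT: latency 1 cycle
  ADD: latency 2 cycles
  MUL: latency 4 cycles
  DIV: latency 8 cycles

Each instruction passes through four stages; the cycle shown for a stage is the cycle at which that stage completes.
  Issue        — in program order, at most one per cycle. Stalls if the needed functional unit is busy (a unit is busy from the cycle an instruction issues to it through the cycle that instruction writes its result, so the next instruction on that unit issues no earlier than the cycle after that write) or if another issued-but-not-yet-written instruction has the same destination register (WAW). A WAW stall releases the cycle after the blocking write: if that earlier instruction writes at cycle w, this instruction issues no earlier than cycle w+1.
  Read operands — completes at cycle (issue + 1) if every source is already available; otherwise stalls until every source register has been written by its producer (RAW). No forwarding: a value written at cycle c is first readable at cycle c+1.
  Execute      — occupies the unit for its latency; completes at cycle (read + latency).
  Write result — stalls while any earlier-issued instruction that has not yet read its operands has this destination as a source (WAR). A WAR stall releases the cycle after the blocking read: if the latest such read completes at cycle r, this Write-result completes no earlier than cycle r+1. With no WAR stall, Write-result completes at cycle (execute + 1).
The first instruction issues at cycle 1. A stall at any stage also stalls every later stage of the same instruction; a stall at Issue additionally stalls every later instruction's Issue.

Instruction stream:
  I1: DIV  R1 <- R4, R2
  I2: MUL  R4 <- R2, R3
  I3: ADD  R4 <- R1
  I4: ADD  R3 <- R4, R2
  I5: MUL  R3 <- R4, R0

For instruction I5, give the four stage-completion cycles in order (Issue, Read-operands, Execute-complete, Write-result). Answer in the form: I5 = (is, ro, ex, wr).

c1: I1→DIV
c2: I1 RO | I2→MUL
c3: I2 RO
c7: I2 EX
c8: I2 WR R4
c9: I3→ADD
c10: I1 EX
c11: I1 WR R1
c12: I3 RO
c14: I3 EX
c15: I3 WR R4
c16: I4→ADD
c17: I4 RO
c19: I4 EX
c20: I4 WR R3
c21: I5→MUL
c22: I5 RO
c26: I5 EX
c27: I5 WR R3

I5 = (21, 22, 26, 27)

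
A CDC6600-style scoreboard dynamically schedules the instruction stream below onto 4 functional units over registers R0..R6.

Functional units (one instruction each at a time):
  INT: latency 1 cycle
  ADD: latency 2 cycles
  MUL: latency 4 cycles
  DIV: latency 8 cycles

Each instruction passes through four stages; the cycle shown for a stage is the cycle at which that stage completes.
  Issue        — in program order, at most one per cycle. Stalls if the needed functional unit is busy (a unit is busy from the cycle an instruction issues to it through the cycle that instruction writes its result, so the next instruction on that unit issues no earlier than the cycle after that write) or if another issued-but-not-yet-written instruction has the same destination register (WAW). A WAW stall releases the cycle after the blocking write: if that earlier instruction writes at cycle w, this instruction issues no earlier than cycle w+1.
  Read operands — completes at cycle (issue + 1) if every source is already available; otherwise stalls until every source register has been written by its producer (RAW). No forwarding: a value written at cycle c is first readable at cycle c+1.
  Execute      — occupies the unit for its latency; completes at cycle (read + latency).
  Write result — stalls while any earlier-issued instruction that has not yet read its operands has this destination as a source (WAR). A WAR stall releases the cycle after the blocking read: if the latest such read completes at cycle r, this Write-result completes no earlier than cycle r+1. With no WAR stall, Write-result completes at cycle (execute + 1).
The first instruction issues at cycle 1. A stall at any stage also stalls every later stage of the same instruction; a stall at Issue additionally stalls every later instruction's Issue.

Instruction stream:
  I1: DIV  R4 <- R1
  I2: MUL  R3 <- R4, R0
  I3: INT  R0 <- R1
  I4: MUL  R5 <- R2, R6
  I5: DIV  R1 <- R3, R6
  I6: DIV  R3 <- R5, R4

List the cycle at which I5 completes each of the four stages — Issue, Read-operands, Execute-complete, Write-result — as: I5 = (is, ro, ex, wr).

[I1] 1/2/10/11
[I2] 2/12/16/17  (RAW R4: wait I1 write@11)
[I3] 3/4/5/13  (WAR R0: wait I2 read@12)
[I4] 18/19/23/24  (struct: MUL busy until I2 writes@17)
[I5] 19/20/28/29
[I6] 30/31/39/40  (struct: DIV busy until I5 writes@29)

I5 = (19, 20, 28, 29)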